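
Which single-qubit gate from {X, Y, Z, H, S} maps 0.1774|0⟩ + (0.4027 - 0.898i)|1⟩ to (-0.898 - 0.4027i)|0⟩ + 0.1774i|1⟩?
Y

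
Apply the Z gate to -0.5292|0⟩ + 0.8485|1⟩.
-0.5292|0⟩ - 0.8485|1⟩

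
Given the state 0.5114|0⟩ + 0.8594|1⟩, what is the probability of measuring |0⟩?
0.2615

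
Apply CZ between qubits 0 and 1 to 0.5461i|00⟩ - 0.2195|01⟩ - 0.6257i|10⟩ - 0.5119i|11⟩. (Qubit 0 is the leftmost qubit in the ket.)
0.5461i|00⟩ - 0.2195|01⟩ - 0.6257i|10⟩ + 0.5119i|11⟩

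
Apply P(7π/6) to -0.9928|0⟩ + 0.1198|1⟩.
-0.9928|0⟩ + (-0.1037 - 0.0599i)|1⟩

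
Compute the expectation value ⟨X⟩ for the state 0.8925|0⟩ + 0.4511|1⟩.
0.8052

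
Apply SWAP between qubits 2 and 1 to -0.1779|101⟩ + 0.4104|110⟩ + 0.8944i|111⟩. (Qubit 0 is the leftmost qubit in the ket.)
0.4104|101⟩ - 0.1779|110⟩ + 0.8944i|111⟩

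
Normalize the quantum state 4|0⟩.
|0⟩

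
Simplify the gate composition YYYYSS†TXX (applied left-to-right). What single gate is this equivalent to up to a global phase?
T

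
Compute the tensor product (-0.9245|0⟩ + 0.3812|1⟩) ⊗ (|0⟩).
-0.9245|00⟩ + 0.3812|10⟩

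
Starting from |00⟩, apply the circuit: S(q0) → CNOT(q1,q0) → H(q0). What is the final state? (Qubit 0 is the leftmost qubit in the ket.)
1/√2|00⟩ + 1/√2|10⟩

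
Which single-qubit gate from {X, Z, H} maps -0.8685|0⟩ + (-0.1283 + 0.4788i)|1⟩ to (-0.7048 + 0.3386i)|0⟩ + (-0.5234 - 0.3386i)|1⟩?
H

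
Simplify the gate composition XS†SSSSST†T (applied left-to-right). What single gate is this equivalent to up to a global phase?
X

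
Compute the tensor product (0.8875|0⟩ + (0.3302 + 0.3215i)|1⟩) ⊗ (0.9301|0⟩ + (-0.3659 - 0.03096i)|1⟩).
0.8255|00⟩ + (-0.3247 - 0.02748i)|01⟩ + (0.3071 + 0.299i)|10⟩ + (-0.1109 - 0.1279i)|11⟩

amp(|b₁b₂…⟩) = product of the factor amplitudes for bits b₁, b₂, …; only kets whose every factor amplitude is nonzero survive.
|00⟩: (0.8875)(0.9301) = 0.8255
|01⟩: (0.8875)(-0.3659 - 0.03096i) = (-0.3247 - 0.02748i)
|10⟩: (0.3302 + 0.3215i)(0.9301) = (0.3071 + 0.299i)
|11⟩: (0.3302 + 0.3215i)(-0.3659 - 0.03096i) = (-0.1109 - 0.1279i)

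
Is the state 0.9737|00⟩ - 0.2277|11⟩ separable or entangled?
Entangled

Writing the state as a|00⟩ + b|01⟩ + c|10⟩ + d|11⟩, it is a product state iff ad − bc = 0.
Here (a, b, c, d) = (0.9737, 0, 0, -0.2277): ad − bc = (0.9737)(-0.2277) − (0)(0) = -0.2217 ≠ 0, so the state is entangled.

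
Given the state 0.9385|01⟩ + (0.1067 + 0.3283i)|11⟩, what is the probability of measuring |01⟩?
0.8808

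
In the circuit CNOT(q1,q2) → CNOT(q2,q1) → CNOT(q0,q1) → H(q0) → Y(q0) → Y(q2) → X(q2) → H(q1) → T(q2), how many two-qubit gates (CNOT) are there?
3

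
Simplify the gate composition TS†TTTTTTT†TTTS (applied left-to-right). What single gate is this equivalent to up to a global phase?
T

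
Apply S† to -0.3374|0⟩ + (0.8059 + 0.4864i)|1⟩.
-0.3374|0⟩ + (0.4864 - 0.8059i)|1⟩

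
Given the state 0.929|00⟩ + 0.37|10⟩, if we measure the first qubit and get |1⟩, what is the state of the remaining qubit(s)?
|0⟩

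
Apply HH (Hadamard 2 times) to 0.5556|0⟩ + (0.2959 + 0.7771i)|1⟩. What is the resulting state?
0.5556|0⟩ + (0.2959 + 0.7771i)|1⟩

H² = I, so an even number of Hadamards cancels: H^2 = I and the state is unchanged.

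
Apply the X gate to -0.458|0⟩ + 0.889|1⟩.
0.889|0⟩ - 0.458|1⟩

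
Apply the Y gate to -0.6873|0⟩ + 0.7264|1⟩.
-0.7264i|0⟩ - 0.6873i|1⟩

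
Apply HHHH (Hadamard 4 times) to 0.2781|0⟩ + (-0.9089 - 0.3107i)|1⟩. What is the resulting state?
0.2781|0⟩ + (-0.9089 - 0.3107i)|1⟩

H² = I, so an even number of Hadamards cancels: H^4 = I and the state is unchanged.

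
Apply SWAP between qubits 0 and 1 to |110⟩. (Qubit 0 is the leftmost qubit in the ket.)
|110⟩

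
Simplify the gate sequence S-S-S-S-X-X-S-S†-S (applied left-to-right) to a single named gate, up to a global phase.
S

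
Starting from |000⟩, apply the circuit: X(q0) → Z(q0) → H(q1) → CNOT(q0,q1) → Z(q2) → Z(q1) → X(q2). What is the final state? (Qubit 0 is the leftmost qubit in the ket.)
-1/√2|101⟩ + 1/√2|111⟩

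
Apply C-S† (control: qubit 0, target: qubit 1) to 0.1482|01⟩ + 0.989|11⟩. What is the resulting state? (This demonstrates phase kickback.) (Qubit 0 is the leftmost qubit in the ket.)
0.1482|01⟩ - 0.989i|11⟩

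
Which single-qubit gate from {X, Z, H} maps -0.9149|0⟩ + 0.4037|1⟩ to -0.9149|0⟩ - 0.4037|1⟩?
Z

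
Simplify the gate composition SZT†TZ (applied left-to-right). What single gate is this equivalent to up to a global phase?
S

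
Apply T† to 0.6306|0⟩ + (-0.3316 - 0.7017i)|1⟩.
0.6306|0⟩ + (-0.7307 - 0.2617i)|1⟩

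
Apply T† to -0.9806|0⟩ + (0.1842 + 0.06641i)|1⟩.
-0.9806|0⟩ + (0.1772 - 0.08329i)|1⟩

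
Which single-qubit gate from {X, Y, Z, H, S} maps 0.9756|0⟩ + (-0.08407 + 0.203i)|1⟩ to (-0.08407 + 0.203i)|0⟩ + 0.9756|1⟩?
X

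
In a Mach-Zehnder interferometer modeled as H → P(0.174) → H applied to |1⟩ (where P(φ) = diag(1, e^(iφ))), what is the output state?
(0.00755 - 0.08656i)|0⟩ + (0.9925 + 0.08656i)|1⟩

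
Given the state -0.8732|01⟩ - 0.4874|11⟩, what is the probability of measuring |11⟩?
0.2376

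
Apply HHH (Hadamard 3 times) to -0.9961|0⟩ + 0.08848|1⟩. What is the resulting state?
-0.6418|0⟩ - 0.7669|1⟩

H² = I, so H^3 = H: a single Hadamard. With (a, b) = (-0.9961, 0.08848), H gives ((a + b)/√2, (a − b)/√2) = (-0.6418, -0.7669).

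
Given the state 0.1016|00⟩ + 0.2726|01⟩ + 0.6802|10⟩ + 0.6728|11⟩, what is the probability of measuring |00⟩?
0.01032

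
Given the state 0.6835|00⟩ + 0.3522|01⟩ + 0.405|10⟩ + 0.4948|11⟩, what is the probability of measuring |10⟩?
0.164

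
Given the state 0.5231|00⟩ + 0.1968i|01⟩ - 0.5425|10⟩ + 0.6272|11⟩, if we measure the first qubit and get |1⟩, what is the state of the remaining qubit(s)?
-0.6542|0⟩ + 0.7563|1⟩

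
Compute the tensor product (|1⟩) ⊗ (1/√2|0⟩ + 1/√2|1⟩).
1/√2|10⟩ + 1/√2|11⟩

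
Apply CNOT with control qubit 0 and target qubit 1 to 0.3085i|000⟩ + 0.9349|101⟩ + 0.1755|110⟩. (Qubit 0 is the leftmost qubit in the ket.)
0.3085i|000⟩ + 0.1755|100⟩ + 0.9349|111⟩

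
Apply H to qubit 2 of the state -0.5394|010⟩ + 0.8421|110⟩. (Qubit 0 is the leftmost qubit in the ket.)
-0.3814|010⟩ - 0.3814|011⟩ + 0.5955|110⟩ + 0.5955|111⟩

H on qubit 2 mixes each pair of kets that differ only in qubit 2: amplitudes (a, b) of (|…0…⟩, |…1…⟩) become ((a + b)/√2, (a − b)/√2). Kets absent from the input have amplitude 0.
(|010⟩, |011⟩): (a, b) = (-0.5394, 0) → (-0.3814, -0.3814)
(|110⟩, |111⟩): (a, b) = (0.8421, 0) → (0.5955, 0.5955)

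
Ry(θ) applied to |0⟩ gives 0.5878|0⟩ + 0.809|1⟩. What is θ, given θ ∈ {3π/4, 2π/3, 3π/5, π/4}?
3π/5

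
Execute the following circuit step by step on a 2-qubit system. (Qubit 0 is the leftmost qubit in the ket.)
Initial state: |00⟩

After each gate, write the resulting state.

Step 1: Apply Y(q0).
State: i|10⟩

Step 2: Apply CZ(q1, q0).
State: i|10⟩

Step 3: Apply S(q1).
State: i|10⟩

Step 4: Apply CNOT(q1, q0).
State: i|10⟩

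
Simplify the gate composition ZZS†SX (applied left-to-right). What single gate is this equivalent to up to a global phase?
X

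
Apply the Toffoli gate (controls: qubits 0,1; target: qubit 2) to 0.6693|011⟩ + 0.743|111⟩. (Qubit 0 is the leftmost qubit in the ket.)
0.6693|011⟩ + 0.743|110⟩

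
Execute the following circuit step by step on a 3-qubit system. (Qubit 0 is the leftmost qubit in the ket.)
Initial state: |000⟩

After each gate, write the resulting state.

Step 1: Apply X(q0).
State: |100⟩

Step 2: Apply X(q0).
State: |000⟩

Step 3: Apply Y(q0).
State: i|100⟩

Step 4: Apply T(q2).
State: i|100⟩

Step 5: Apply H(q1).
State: (1/√2)i|100⟩ + (1/√2)i|110⟩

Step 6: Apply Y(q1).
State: 1/√2|100⟩ - 1/√2|110⟩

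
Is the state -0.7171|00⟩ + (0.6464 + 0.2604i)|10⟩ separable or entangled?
Separable

Writing the state as a|00⟩ + b|01⟩ + c|10⟩ + d|11⟩, it is a product state iff ad − bc = 0.
Here (a, b, c, d) = (-0.7171, 0, (0.6464 + 0.2604i), 0): ad − bc = (-0.7171)(0) − (0)(0.6464 + 0.2604i) = 0, so the state is separable.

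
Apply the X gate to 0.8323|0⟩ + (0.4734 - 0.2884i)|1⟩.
(0.4734 - 0.2884i)|0⟩ + 0.8323|1⟩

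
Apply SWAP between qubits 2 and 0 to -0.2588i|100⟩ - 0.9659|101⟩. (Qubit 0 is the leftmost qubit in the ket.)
-0.2588i|001⟩ - 0.9659|101⟩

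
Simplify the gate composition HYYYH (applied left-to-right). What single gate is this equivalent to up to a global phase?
Y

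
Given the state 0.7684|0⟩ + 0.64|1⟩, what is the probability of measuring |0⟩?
0.5904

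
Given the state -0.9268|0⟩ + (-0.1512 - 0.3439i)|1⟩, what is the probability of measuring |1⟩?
0.1411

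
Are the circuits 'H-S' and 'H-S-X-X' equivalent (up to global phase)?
Yes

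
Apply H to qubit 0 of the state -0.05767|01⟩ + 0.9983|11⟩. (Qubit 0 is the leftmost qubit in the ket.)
0.6651|01⟩ - 0.7467|11⟩

H on qubit 0 mixes each pair of kets that differ only in qubit 0: amplitudes (a, b) of (|…0…⟩, |…1…⟩) become ((a + b)/√2, (a − b)/√2). Kets absent from the input have amplitude 0.
(|01⟩, |11⟩): (a, b) = (-0.05767, 0.9983) → (0.6651, -0.7467)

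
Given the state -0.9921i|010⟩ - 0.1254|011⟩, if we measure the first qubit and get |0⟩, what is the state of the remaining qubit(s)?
-0.9921i|10⟩ - 0.1254|11⟩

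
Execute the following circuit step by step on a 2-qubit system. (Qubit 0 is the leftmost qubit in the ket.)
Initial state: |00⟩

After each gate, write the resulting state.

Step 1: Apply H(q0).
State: 1/√2|00⟩ + 1/√2|10⟩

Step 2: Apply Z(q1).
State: 1/√2|00⟩ + 1/√2|10⟩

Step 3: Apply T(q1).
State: 1/√2|00⟩ + 1/√2|10⟩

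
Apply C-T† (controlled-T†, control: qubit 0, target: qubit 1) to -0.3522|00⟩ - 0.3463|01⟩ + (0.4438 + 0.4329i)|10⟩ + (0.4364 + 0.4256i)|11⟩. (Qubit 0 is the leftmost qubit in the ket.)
-0.3522|00⟩ - 0.3463|01⟩ + (0.4438 + 0.4329i)|10⟩ + (0.6095 - 0.007637i)|11⟩

C-T† leaves the control-|0⟩ kets |00⟩, |01⟩ unchanged and applies T† to qubit 1 on the control-|1⟩ pair (|10⟩, |11⟩).
T† = [[1, 0], [0, (1/√2 - (1/√2)i)]].
With a = amp(|10⟩) = (0.4438 + 0.4329i) and b = amp(|11⟩) = (0.4364 + 0.4256i):
new amp(|10⟩) = (1)·a = (0.4438 + 0.4329i)
new amp(|11⟩) = (1/√2 - (1/√2)i)·b = (0.6095 - 0.007637i)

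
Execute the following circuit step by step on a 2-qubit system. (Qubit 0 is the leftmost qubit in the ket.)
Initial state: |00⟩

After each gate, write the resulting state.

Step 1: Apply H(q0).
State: 1/√2|00⟩ + 1/√2|10⟩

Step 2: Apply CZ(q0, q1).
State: 1/√2|00⟩ + 1/√2|10⟩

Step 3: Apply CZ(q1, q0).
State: 1/√2|00⟩ + 1/√2|10⟩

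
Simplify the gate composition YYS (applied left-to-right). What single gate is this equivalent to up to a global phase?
S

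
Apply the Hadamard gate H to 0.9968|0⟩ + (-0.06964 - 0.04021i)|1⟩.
(0.6556 - 0.02843i)|0⟩ + (0.7541 + 0.02843i)|1⟩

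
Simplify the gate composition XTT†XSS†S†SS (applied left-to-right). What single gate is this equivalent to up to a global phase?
S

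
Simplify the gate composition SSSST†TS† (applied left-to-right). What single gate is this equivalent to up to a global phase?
S†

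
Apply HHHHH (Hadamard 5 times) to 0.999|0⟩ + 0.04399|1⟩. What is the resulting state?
0.7375|0⟩ + 0.6753|1⟩

H² = I, so H^5 = H: a single Hadamard. With (a, b) = (0.999, 0.04399), H gives ((a + b)/√2, (a − b)/√2) = (0.7375, 0.6753).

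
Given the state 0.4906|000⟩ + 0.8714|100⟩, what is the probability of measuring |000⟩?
0.2407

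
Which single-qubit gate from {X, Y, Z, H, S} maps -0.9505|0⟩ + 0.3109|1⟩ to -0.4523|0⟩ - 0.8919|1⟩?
H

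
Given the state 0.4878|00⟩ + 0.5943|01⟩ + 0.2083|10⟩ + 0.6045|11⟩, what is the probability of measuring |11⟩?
0.3654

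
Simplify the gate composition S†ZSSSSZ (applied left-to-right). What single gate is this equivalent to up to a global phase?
S†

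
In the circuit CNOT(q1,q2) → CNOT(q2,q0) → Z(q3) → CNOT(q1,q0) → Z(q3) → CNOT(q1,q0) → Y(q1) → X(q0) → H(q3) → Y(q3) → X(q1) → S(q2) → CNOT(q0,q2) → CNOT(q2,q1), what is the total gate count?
14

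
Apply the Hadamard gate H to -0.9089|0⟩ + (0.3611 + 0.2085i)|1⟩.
(-0.3874 + 0.1474i)|0⟩ + (-0.898 - 0.1474i)|1⟩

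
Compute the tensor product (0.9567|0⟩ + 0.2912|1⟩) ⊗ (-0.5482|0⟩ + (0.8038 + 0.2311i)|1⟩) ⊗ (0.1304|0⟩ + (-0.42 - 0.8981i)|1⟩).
-0.06839|000⟩ + (0.2203 + 0.471i)|001⟩ + (0.1003 + 0.02883i)|010⟩ + (-0.1244 - 0.7835i)|011⟩ - 0.02082|100⟩ + (0.06705 + 0.1434i)|101⟩ + (0.03052 + 0.008775i)|110⟩ + (-0.03787 - 0.2385i)|111⟩

amp(|b₁b₂…⟩) = product of the factor amplitudes for bits b₁, b₂, …; only kets whose every factor amplitude is nonzero survive.
|000⟩: (0.9567)(-0.5482)(0.1304) = -0.06839
|001⟩: (0.9567)(-0.5482)(-0.42 - 0.8981i) = (0.2203 + 0.471i)
|010⟩: (0.9567)(0.8038 + 0.2311i)(0.1304) = (0.1003 + 0.02883i)
|011⟩: (0.9567)(0.8038 + 0.2311i)(-0.42 - 0.8981i) = (-0.1244 - 0.7835i)
|100⟩: (0.2912)(-0.5482)(0.1304) = -0.02082
|101⟩: (0.2912)(-0.5482)(-0.42 - 0.8981i) = (0.06705 + 0.1434i)
|110⟩: (0.2912)(0.8038 + 0.2311i)(0.1304) = (0.03052 + 0.008775i)
|111⟩: (0.2912)(0.8038 + 0.2311i)(-0.42 - 0.8981i) = (-0.03787 - 0.2385i)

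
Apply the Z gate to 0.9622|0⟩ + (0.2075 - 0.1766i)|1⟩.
0.9622|0⟩ + (-0.2075 + 0.1766i)|1⟩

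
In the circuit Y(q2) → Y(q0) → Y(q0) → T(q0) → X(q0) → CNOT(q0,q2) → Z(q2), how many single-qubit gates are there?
6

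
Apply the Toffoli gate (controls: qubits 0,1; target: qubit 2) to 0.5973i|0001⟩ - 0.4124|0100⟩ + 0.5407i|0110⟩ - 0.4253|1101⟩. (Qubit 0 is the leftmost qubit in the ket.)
0.5973i|0001⟩ - 0.4124|0100⟩ + 0.5407i|0110⟩ - 0.4253|1111⟩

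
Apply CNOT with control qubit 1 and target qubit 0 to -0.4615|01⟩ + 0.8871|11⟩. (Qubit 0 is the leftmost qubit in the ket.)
0.8871|01⟩ - 0.4615|11⟩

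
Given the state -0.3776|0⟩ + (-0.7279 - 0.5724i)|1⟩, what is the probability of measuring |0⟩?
0.1426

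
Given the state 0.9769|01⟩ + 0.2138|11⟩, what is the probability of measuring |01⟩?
0.9543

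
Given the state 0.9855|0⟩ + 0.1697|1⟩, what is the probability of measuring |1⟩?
0.0288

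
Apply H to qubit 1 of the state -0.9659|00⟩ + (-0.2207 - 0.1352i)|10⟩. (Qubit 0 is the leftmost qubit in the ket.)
-0.683|00⟩ - 0.683|01⟩ + (-0.1561 - 0.0956i)|10⟩ + (-0.1561 - 0.0956i)|11⟩

H on qubit 1 mixes each pair of kets that differ only in qubit 1: amplitudes (a, b) of (|…0…⟩, |…1…⟩) become ((a + b)/√2, (a − b)/√2). Kets absent from the input have amplitude 0.
(|00⟩, |01⟩): (a, b) = (-0.9659, 0) → (-0.683, -0.683)
(|10⟩, |11⟩): (a, b) = ((-0.2207 - 0.1352i), 0) → ((-0.1561 - 0.0956i), (-0.1561 - 0.0956i))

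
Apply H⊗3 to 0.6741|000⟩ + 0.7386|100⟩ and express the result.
0.4995|000⟩ + 0.4995|001⟩ + 0.4995|010⟩ + 0.4995|011⟩ - 0.0228|100⟩ - 0.0228|101⟩ - 0.0228|110⟩ - 0.0228|111⟩

H⊗3 gives amp(|y⟩) = (1/2√2) Σ_x (−1)^(x·y) amp(|x⟩), where x·y is the number of positions in which both x and y have a 1.
|000⟩: (0.6741 + 0.7386)/(2√2) = 0.4995
|001⟩: (0.6741 + 0.7386)/(2√2) = 0.4995
|010⟩: (0.6741 + 0.7386)/(2√2) = 0.4995
|011⟩: (0.6741 + 0.7386)/(2√2) = 0.4995
|100⟩: (0.6741 - 0.7386)/(2√2) = -0.0228
|101⟩: (0.6741 - 0.7386)/(2√2) = -0.0228
|110⟩: (0.6741 - 0.7386)/(2√2) = -0.0228
|111⟩: (0.6741 - 0.7386)/(2√2) = -0.0228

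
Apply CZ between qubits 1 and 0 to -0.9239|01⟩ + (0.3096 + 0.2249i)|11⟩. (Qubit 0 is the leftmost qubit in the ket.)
-0.9239|01⟩ + (-0.3096 - 0.2249i)|11⟩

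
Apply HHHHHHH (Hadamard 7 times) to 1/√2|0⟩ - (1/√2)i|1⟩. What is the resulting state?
(1/2 - (1/2)i)|0⟩ + (1/2 + (1/2)i)|1⟩

H² = I, so H^7 = H: a single Hadamard. With (a, b) = (1/√2, -(1/√2)i), H gives ((a + b)/√2, (a − b)/√2) = ((1/2 - (1/2)i), (1/2 + (1/2)i)).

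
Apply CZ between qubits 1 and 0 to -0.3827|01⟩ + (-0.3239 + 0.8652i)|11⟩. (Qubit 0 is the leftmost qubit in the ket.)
-0.3827|01⟩ + (0.3239 - 0.8652i)|11⟩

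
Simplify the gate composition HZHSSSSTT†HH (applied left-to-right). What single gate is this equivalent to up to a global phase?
X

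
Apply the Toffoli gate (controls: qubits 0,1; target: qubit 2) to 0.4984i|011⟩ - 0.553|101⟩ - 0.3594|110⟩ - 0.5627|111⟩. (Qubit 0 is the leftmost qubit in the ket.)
0.4984i|011⟩ - 0.553|101⟩ - 0.5627|110⟩ - 0.3594|111⟩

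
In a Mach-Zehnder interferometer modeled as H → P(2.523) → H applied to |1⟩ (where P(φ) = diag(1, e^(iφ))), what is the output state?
(0.9073 - 0.2899i)|0⟩ + (0.09265 + 0.2899i)|1⟩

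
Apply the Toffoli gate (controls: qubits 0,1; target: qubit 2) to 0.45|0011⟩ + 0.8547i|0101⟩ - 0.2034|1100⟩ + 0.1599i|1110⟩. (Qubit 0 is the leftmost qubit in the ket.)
0.45|0011⟩ + 0.8547i|0101⟩ + 0.1599i|1100⟩ - 0.2034|1110⟩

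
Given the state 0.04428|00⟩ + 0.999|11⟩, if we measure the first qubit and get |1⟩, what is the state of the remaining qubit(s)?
|1⟩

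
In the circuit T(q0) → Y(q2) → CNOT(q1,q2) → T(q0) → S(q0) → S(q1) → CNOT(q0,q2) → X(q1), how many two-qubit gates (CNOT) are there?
2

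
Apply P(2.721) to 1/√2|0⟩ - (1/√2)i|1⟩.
1/√2|0⟩ + (0.2887 + 0.6455i)|1⟩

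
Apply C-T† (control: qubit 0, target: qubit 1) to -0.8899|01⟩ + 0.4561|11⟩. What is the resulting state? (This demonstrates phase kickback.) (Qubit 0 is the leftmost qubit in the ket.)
-0.8899|01⟩ + (0.3225 - 0.3225i)|11⟩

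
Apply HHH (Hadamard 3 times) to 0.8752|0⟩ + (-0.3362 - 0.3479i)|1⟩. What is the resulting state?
(0.3811 - 0.246i)|0⟩ + (0.8566 + 0.246i)|1⟩

H² = I, so H^3 = H: a single Hadamard. With (a, b) = (0.8752, (-0.3362 - 0.3479i)), H gives ((a + b)/√2, (a − b)/√2) = ((0.3811 - 0.246i), (0.8566 + 0.246i)).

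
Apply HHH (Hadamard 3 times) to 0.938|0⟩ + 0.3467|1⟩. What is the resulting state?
0.9084|0⟩ + 0.4181|1⟩

H² = I, so H^3 = H: a single Hadamard. With (a, b) = (0.938, 0.3467), H gives ((a + b)/√2, (a − b)/√2) = (0.9084, 0.4181).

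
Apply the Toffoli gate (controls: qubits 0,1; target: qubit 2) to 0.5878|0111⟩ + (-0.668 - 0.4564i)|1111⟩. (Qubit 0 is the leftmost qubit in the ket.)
0.5878|0111⟩ + (-0.668 - 0.4564i)|1101⟩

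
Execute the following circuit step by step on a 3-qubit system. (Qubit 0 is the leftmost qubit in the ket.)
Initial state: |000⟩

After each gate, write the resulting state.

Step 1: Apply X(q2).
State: |001⟩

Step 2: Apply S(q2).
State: i|001⟩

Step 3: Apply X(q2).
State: i|000⟩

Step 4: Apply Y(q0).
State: -|100⟩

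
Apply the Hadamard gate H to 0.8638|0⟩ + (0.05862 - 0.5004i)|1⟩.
(0.6522 - 0.3538i)|0⟩ + (0.5693 + 0.3538i)|1⟩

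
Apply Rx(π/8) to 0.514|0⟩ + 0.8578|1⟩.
(0.5041 - 0.1673i)|0⟩ + (0.8413 - 0.1003i)|1⟩

Rx(π/8) = [[cos(θ/2), −i·sin(θ/2)], [−i·sin(θ/2), cos(θ/2)]]; θ = π/8, cos(θ/2) ≈ 0.980785, sin(θ/2) ≈ 0.19509.
With a = amp(|0⟩) = 0.514 and b = amp(|1⟩) = 0.8578:
new amp(|0⟩) = (0.980785)·a + (-0.19509i)·b = (0.5041 - 0.1673i)
new amp(|1⟩) = (-0.19509i)·a + (0.980785)·b = (0.8413 - 0.1003i)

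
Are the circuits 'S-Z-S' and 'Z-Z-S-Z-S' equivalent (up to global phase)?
Yes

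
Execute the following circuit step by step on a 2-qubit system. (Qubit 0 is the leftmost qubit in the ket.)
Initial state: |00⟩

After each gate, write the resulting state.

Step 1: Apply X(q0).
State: |10⟩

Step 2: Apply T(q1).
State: |10⟩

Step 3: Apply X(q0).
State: |00⟩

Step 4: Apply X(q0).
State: |10⟩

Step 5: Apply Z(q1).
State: |10⟩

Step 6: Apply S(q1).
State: |10⟩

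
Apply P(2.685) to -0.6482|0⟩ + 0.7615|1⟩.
-0.6482|0⟩ + (-0.6835 + 0.3357i)|1⟩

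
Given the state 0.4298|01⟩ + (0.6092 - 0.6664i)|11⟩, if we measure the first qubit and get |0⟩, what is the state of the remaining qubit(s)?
|1⟩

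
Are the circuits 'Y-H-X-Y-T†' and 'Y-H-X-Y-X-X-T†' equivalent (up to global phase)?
Yes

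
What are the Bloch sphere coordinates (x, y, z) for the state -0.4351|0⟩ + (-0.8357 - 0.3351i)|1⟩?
(0.7272, 0.2916, -0.6214)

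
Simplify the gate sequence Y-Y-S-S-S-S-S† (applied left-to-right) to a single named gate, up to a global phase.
S†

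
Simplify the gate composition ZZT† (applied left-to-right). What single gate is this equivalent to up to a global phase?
T†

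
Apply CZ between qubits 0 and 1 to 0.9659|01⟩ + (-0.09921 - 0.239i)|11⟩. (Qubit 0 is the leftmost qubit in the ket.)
0.9659|01⟩ + (0.09921 + 0.239i)|11⟩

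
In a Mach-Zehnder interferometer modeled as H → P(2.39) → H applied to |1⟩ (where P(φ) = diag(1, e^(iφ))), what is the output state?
(0.8653 - 0.3414i)|0⟩ + (0.1347 + 0.3414i)|1⟩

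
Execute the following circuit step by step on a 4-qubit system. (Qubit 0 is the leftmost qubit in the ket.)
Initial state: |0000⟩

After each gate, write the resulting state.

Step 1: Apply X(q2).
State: |0010⟩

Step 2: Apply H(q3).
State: 1/√2|0010⟩ + 1/√2|0011⟩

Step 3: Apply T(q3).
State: 1/√2|0010⟩ + (1/2 + (1/2)i)|0011⟩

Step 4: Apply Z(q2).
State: -1/√2|0010⟩ + (-1/2 - (1/2)i)|0011⟩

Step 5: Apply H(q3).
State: (-0.8536 - (1/√8)i)|0010⟩ + (-0.1464 + (1/√8)i)|0011⟩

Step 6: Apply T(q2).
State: (-1/√8 - 0.8536i)|0010⟩ + (-1/√8 + 0.1464i)|0011⟩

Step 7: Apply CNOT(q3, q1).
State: (-1/√8 - 0.8536i)|0010⟩ + (-1/√8 + 0.1464i)|0111⟩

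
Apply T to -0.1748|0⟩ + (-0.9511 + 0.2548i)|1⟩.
-0.1748|0⟩ + (-0.8527 - 0.4924i)|1⟩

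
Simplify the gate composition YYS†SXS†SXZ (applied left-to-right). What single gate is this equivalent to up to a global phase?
Z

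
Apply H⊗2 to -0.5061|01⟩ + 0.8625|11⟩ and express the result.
0.1782|00⟩ - 0.1782|01⟩ - 0.6843|10⟩ + 0.6843|11⟩

H⊗2 gives amp(|y⟩) = (1/2) Σ_x (−1)^(x·y) amp(|x⟩), where x·y is the number of positions in which both x and y have a 1.
|00⟩: (-0.5061 + 0.8625)/2 = 0.1782
|01⟩: (0.5061 - 0.8625)/2 = -0.1782
|10⟩: (-0.5061 - 0.8625)/2 = -0.6843
|11⟩: (0.5061 + 0.8625)/2 = 0.6843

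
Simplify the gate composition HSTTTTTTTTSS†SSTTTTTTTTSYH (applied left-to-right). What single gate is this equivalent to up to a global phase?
Y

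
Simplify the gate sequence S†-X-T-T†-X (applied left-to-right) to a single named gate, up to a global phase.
S†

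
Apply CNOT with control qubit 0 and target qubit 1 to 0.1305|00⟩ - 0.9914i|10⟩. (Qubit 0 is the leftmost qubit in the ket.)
0.1305|00⟩ - 0.9914i|11⟩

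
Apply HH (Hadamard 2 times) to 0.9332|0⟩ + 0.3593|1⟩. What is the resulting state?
0.9332|0⟩ + 0.3593|1⟩

H² = I, so an even number of Hadamards cancels: H^2 = I and the state is unchanged.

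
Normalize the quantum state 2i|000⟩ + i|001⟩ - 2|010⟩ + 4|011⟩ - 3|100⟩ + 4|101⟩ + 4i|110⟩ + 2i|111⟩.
0.239i|000⟩ + 0.1195i|001⟩ - 0.239|010⟩ + 0.4781|011⟩ - 0.3586|100⟩ + 0.4781|101⟩ + 0.4781i|110⟩ + 0.239i|111⟩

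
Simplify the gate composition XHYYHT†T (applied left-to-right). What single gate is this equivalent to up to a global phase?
X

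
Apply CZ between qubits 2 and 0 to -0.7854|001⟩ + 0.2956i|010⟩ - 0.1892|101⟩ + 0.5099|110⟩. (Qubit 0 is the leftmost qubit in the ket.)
-0.7854|001⟩ + 0.2956i|010⟩ + 0.1892|101⟩ + 0.5099|110⟩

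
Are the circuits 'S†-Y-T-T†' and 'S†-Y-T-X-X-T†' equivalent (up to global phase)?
Yes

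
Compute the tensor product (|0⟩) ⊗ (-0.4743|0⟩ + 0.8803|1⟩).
-0.4743|00⟩ + 0.8803|01⟩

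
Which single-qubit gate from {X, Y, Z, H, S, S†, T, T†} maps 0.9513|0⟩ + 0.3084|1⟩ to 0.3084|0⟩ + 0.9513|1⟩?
X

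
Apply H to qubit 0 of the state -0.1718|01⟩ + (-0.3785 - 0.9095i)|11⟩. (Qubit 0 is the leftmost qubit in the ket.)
(-0.3891 - 0.6431i)|01⟩ + (0.1462 + 0.6431i)|11⟩

H on qubit 0 mixes each pair of kets that differ only in qubit 0: amplitudes (a, b) of (|…0…⟩, |…1…⟩) become ((a + b)/√2, (a − b)/√2). Kets absent from the input have amplitude 0.
(|01⟩, |11⟩): (a, b) = (-0.1718, (-0.3785 - 0.9095i)) → ((-0.3891 - 0.6431i), (0.1462 + 0.6431i))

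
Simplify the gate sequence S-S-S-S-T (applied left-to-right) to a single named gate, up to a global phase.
T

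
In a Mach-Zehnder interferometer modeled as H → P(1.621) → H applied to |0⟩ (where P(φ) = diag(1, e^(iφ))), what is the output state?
(0.4749 + 0.4994i)|0⟩ + (0.5251 - 0.4994i)|1⟩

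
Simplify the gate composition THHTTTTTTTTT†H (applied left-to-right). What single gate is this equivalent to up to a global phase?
H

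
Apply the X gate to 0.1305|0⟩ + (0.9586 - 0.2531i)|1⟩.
(0.9586 - 0.2531i)|0⟩ + 0.1305|1⟩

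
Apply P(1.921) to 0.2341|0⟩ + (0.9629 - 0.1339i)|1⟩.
0.2341|0⟩ + (-0.2046 + 0.9504i)|1⟩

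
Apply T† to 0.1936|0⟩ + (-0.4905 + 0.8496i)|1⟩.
0.1936|0⟩ + (0.2539 + 0.9476i)|1⟩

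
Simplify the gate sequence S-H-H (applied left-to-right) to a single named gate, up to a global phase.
S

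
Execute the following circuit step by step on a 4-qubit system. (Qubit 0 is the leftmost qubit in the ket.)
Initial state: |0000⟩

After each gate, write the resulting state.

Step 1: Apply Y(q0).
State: i|1000⟩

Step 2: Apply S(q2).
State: i|1000⟩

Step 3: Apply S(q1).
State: i|1000⟩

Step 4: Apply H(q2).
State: (1/√2)i|1000⟩ + (1/√2)i|1010⟩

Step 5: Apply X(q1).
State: (1/√2)i|1100⟩ + (1/√2)i|1110⟩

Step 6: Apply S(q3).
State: (1/√2)i|1100⟩ + (1/√2)i|1110⟩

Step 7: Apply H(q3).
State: (1/2)i|1100⟩ + (1/2)i|1101⟩ + (1/2)i|1110⟩ + (1/2)i|1111⟩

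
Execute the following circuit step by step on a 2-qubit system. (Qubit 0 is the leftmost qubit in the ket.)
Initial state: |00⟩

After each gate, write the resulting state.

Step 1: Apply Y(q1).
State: i|01⟩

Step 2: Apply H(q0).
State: (1/√2)i|01⟩ + (1/√2)i|11⟩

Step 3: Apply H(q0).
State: i|01⟩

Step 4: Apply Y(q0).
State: -|11⟩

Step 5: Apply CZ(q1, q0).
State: |11⟩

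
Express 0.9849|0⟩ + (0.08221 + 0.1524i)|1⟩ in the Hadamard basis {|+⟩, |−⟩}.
(0.7546 + 0.1078i)|+⟩ + (0.6383 - 0.1078i)|−⟩

With |ψ⟩ = α|0⟩ + β|1⟩, the Hadamard-basis coefficients are ⟨+|ψ⟩ = (α + β)/√2 and ⟨−|ψ⟩ = (α − β)/√2.
Here α = 0.9849, β = (0.08221 + 0.1524i): (α + β)/√2 = (0.7546 + 0.1078i), (α − β)/√2 = (0.6383 - 0.1078i).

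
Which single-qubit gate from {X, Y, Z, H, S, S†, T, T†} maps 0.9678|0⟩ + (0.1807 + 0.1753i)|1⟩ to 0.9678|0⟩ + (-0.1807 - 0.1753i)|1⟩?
Z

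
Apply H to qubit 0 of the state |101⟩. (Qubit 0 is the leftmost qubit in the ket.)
1/√2|001⟩ - 1/√2|101⟩

H on qubit 0 mixes each pair of kets that differ only in qubit 0: amplitudes (a, b) of (|…0…⟩, |…1…⟩) become ((a + b)/√2, (a − b)/√2). Kets absent from the input have amplitude 0.
(|001⟩, |101⟩): (a, b) = (0, 1) → (1/√2, -1/√2)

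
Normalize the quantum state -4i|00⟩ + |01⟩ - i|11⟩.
-0.9428i|00⟩ + 0.2357|01⟩ - 0.2357i|11⟩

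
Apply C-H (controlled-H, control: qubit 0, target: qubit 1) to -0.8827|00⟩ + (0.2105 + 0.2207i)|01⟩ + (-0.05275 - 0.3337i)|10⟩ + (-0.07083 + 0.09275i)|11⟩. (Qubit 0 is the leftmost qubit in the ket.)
-0.8827|00⟩ + (0.2105 + 0.2207i)|01⟩ + (-0.08738 - 0.1704i)|10⟩ + (0.01278 - 0.3015i)|11⟩

C-H leaves the control-|0⟩ kets |00⟩, |01⟩ unchanged and applies H to qubit 1 on the control-|1⟩ pair (|10⟩, |11⟩).
H = [[1/√2, 1/√2], [1/√2, -1/√2]].
With a = amp(|10⟩) = (-0.05275 - 0.3337i) and b = amp(|11⟩) = (-0.07083 + 0.09275i):
new amp(|10⟩) = (1/√2)·a + (1/√2)·b = (-0.08738 - 0.1704i)
new amp(|11⟩) = (1/√2)·a + (-1/√2)·b = (0.01278 - 0.3015i)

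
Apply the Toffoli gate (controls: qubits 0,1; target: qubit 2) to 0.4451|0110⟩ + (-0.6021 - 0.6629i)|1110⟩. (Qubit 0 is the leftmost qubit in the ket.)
0.4451|0110⟩ + (-0.6021 - 0.6629i)|1100⟩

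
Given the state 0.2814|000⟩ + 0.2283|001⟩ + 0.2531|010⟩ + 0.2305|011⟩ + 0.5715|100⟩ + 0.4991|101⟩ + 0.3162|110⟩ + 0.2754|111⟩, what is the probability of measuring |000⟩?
0.07919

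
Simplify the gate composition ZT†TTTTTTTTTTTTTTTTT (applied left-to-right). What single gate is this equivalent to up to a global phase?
Z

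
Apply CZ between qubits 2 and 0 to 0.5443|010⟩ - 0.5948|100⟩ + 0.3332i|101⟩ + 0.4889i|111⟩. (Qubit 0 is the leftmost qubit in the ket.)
0.5443|010⟩ - 0.5948|100⟩ - 0.3332i|101⟩ - 0.4889i|111⟩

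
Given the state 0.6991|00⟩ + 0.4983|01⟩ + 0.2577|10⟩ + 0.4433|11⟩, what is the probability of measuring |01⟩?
0.2483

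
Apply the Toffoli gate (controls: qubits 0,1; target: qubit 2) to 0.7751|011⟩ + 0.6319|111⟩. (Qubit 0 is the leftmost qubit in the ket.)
0.7751|011⟩ + 0.6319|110⟩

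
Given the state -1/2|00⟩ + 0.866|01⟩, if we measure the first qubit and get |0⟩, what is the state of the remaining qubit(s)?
-0.5|0⟩ + 0.866|1⟩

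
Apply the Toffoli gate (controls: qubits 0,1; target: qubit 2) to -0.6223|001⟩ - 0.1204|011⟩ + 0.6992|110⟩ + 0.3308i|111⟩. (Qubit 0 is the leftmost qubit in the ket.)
-0.6223|001⟩ - 0.1204|011⟩ + 0.3308i|110⟩ + 0.6992|111⟩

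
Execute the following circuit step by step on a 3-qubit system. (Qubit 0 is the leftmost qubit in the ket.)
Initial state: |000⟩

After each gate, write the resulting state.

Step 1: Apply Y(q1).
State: i|010⟩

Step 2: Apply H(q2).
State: (1/√2)i|010⟩ + (1/√2)i|011⟩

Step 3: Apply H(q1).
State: (1/2)i|000⟩ + (1/2)i|001⟩ - (1/2)i|010⟩ - (1/2)i|011⟩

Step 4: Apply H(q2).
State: (1/√2)i|000⟩ - (1/√2)i|010⟩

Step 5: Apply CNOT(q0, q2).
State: (1/√2)i|000⟩ - (1/√2)i|010⟩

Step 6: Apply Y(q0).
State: -1/√2|100⟩ + 1/√2|110⟩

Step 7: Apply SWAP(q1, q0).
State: -1/√2|010⟩ + 1/√2|110⟩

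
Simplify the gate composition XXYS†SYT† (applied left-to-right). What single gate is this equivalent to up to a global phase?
T†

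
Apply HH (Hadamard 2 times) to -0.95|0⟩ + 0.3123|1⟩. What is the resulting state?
-0.95|0⟩ + 0.3123|1⟩

H² = I, so an even number of Hadamards cancels: H^2 = I and the state is unchanged.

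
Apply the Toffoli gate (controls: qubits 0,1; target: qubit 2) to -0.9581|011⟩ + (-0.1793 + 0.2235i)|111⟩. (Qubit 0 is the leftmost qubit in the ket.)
-0.9581|011⟩ + (-0.1793 + 0.2235i)|110⟩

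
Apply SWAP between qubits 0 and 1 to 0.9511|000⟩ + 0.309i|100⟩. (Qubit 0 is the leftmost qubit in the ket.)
0.9511|000⟩ + 0.309i|010⟩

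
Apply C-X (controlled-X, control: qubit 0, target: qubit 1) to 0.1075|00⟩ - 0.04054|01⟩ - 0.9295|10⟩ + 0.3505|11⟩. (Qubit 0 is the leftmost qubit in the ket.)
0.1075|00⟩ - 0.04054|01⟩ + 0.3505|10⟩ - 0.9295|11⟩

C-X leaves the control-|0⟩ kets |00⟩, |01⟩ unchanged and applies X to qubit 1 on the control-|1⟩ pair (|10⟩, |11⟩).
X = [[0, 1], [1, 0]].
With a = amp(|10⟩) = -0.9295 and b = amp(|11⟩) = 0.3505:
new amp(|10⟩) = (1)·b = 0.3505
new amp(|11⟩) = (1)·a = -0.9295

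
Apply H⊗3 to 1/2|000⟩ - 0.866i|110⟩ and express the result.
(0.1768 - 0.3062i)|000⟩ + (0.1768 - 0.3062i)|001⟩ + (0.1768 + 0.3062i)|010⟩ + (0.1768 + 0.3062i)|011⟩ + (0.1768 + 0.3062i)|100⟩ + (0.1768 + 0.3062i)|101⟩ + (0.1768 - 0.3062i)|110⟩ + (0.1768 - 0.3062i)|111⟩

H⊗3 gives amp(|y⟩) = (1/2√2) Σ_x (−1)^(x·y) amp(|x⟩), where x·y is the number of positions in which both x and y have a 1.
|000⟩: (1/2 - 0.866i)/(2√2) = (0.1768 - 0.3062i)
|001⟩: (1/2 - 0.866i)/(2√2) = (0.1768 - 0.3062i)
|010⟩: (1/2 + 0.866i)/(2√2) = (0.1768 + 0.3062i)
|011⟩: (1/2 + 0.866i)/(2√2) = (0.1768 + 0.3062i)
|100⟩: (1/2 + 0.866i)/(2√2) = (0.1768 + 0.3062i)
|101⟩: (1/2 + 0.866i)/(2√2) = (0.1768 + 0.3062i)
|110⟩: (1/2 - 0.866i)/(2√2) = (0.1768 - 0.3062i)
|111⟩: (1/2 - 0.866i)/(2√2) = (0.1768 - 0.3062i)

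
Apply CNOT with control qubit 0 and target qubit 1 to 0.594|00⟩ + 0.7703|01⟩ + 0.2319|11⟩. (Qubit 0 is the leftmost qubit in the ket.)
0.594|00⟩ + 0.7703|01⟩ + 0.2319|10⟩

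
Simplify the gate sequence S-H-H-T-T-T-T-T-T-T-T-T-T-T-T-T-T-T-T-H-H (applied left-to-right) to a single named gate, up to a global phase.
S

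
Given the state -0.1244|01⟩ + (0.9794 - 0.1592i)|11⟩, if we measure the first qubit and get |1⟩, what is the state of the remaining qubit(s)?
(0.987 - 0.1604i)|1⟩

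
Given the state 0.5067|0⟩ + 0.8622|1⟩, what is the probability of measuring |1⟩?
0.7434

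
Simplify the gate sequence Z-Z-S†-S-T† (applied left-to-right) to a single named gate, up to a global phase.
T†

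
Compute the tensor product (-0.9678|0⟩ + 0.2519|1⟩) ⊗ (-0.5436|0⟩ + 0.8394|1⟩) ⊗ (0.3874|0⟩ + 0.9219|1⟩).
0.2038|000⟩ + 0.485|001⟩ - 0.3147|010⟩ - 0.7489|011⟩ - 0.05305|100⟩ - 0.1262|101⟩ + 0.08191|110⟩ + 0.1949|111⟩

amp(|b₁b₂…⟩) = product of the factor amplitudes for bits b₁, b₂, …; only kets whose every factor amplitude is nonzero survive.
|000⟩: (-0.9678)(-0.5436)(0.3874) = 0.2038
|001⟩: (-0.9678)(-0.5436)(0.9219) = 0.485
|010⟩: (-0.9678)(0.8394)(0.3874) = -0.3147
|011⟩: (-0.9678)(0.8394)(0.9219) = -0.7489
|100⟩: (0.2519)(-0.5436)(0.3874) = -0.05305
|101⟩: (0.2519)(-0.5436)(0.9219) = -0.1262
|110⟩: (0.2519)(0.8394)(0.3874) = 0.08191
|111⟩: (0.2519)(0.8394)(0.9219) = 0.1949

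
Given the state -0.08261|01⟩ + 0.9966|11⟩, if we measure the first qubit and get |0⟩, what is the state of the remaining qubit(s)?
-|1⟩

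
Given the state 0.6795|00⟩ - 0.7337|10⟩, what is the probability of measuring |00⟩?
0.4617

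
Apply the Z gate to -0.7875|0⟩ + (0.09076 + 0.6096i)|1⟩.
-0.7875|0⟩ + (-0.09076 - 0.6096i)|1⟩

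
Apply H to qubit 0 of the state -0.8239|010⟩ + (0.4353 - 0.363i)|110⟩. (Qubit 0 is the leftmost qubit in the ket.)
(-0.2748 - 0.2567i)|010⟩ + (-0.8904 + 0.2567i)|110⟩

H on qubit 0 mixes each pair of kets that differ only in qubit 0: amplitudes (a, b) of (|…0…⟩, |…1…⟩) become ((a + b)/√2, (a − b)/√2). Kets absent from the input have amplitude 0.
(|010⟩, |110⟩): (a, b) = (-0.8239, (0.4353 - 0.363i)) → ((-0.2748 - 0.2567i), (-0.8904 + 0.2567i))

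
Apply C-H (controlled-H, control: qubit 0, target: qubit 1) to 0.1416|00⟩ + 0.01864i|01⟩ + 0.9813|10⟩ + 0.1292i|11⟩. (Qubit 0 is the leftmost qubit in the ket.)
0.1416|00⟩ + 0.01864i|01⟩ + (0.6939 + 0.09136i)|10⟩ + (0.6939 - 0.09136i)|11⟩

C-H leaves the control-|0⟩ kets |00⟩, |01⟩ unchanged and applies H to qubit 1 on the control-|1⟩ pair (|10⟩, |11⟩).
H = [[1/√2, 1/√2], [1/√2, -1/√2]].
With a = amp(|10⟩) = 0.9813 and b = amp(|11⟩) = 0.1292i:
new amp(|10⟩) = (1/√2)·a + (1/√2)·b = (0.6939 + 0.09136i)
new amp(|11⟩) = (1/√2)·a + (-1/√2)·b = (0.6939 - 0.09136i)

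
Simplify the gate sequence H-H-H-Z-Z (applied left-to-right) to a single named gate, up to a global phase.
H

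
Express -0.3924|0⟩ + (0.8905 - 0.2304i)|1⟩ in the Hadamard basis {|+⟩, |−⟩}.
(0.3522 - 0.1629i)|+⟩ + (-0.9071 + 0.1629i)|−⟩

With |ψ⟩ = α|0⟩ + β|1⟩, the Hadamard-basis coefficients are ⟨+|ψ⟩ = (α + β)/√2 and ⟨−|ψ⟩ = (α − β)/√2.
Here α = -0.3924, β = (0.8905 - 0.2304i): (α + β)/√2 = (0.3522 - 0.1629i), (α − β)/√2 = (-0.9071 + 0.1629i).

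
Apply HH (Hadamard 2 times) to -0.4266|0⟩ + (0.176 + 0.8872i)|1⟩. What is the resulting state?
-0.4266|0⟩ + (0.176 + 0.8872i)|1⟩

H² = I, so an even number of Hadamards cancels: H^2 = I and the state is unchanged.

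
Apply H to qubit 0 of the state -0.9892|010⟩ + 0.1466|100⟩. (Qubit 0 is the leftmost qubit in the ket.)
0.1037|000⟩ - 0.6995|010⟩ - 0.1037|100⟩ - 0.6995|110⟩

H on qubit 0 mixes each pair of kets that differ only in qubit 0: amplitudes (a, b) of (|…0…⟩, |…1…⟩) become ((a + b)/√2, (a − b)/√2). Kets absent from the input have amplitude 0.
(|000⟩, |100⟩): (a, b) = (0, 0.1466) → (0.1037, -0.1037)
(|010⟩, |110⟩): (a, b) = (-0.9892, 0) → (-0.6995, -0.6995)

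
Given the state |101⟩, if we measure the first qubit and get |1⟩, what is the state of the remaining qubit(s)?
|01⟩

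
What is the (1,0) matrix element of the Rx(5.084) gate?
-0.5643i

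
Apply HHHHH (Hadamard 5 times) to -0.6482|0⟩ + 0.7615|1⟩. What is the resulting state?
0.08012|0⟩ - 0.9968|1⟩

H² = I, so H^5 = H: a single Hadamard. With (a, b) = (-0.6482, 0.7615), H gives ((a + b)/√2, (a − b)/√2) = (0.08012, -0.9968).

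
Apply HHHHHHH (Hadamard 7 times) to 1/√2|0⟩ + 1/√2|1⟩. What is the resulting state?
|0⟩

H² = I, so H^7 = H: a single Hadamard. With (a, b) = (1/√2, 1/√2), H gives ((a + b)/√2, (a − b)/√2) = (1, 0).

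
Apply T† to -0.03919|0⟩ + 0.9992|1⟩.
-0.03919|0⟩ + (0.7065 - 0.7065i)|1⟩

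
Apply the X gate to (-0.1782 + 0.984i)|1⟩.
(-0.1782 + 0.984i)|0⟩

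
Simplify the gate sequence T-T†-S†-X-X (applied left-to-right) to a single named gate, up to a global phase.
S†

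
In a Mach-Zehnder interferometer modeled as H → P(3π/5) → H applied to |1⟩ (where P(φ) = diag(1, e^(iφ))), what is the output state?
(0.6545 - 0.4755i)|0⟩ + (0.3455 + 0.4755i)|1⟩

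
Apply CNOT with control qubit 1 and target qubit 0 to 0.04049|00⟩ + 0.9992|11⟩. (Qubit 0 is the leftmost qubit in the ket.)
0.04049|00⟩ + 0.9992|01⟩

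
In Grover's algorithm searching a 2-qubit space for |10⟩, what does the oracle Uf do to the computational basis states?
Uf|x⟩ = -|x⟩ if x = 10, else |x⟩ (phase flip on target)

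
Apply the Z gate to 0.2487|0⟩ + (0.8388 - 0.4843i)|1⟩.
0.2487|0⟩ + (-0.8388 + 0.4843i)|1⟩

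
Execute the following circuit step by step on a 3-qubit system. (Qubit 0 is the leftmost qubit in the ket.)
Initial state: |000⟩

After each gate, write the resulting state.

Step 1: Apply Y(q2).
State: i|001⟩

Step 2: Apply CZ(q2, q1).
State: i|001⟩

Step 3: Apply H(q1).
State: (1/√2)i|001⟩ + (1/√2)i|011⟩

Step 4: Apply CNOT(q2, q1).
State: (1/√2)i|001⟩ + (1/√2)i|011⟩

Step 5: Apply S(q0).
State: (1/√2)i|001⟩ + (1/√2)i|011⟩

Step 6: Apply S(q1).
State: (1/√2)i|001⟩ - 1/√2|011⟩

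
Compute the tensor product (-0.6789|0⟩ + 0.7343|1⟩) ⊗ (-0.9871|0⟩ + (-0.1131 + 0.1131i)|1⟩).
0.6701|00⟩ + (0.07678 - 0.07678i)|01⟩ - 0.7248|10⟩ + (-0.08305 + 0.08305i)|11⟩

amp(|b₁b₂…⟩) = product of the factor amplitudes for bits b₁, b₂, …; only kets whose every factor amplitude is nonzero survive.
|00⟩: (-0.6789)(-0.9871) = 0.6701
|01⟩: (-0.6789)(-0.1131 + 0.1131i) = (0.07678 - 0.07678i)
|10⟩: (0.7343)(-0.9871) = -0.7248
|11⟩: (0.7343)(-0.1131 + 0.1131i) = (-0.08305 + 0.08305i)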